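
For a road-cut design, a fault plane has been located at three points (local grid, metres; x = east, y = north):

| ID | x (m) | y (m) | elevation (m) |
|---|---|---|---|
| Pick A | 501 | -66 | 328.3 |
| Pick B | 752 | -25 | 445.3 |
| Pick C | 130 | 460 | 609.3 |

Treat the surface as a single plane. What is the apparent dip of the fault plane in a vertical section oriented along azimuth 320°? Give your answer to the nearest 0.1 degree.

Let the plane be z = a·x + b·y + c.
Pick B−Pick A: 251a + 41b = 117;  Pick C−Pick A: −371a + 526b = 281.
Solving gives a = 0.33973, b = 0.77384.
Unit vector along 320° is (sin 320°, cos 320°) = (-0.6428, 0.7660).
Slope in that direction = a·(-0.6428) + b·(0.7660) = 0.37442.
Apparent dip = arctan|0.37442| = 20.5° (true dip is 40.2°, so apparent ≤ true as expected).

20.5°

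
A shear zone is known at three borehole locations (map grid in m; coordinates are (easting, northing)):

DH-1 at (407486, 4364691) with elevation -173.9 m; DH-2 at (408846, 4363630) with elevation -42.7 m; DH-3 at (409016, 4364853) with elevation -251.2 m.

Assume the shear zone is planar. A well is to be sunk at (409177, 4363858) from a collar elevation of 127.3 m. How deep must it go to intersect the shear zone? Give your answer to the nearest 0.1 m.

Two edge vectors: DH-1→DH-2 = (1360, -1061, 131.2), DH-1→DH-3 = (1530, 162, -77.3).
Normal n = (DH-1→DH-2) × (DH-1→DH-3) = (60760.9, 305864, 1843650).
So ∂z/∂E = −n_x/n_z = −0.032956852 and ∂z/∂N = −n_y/n_z = −0.165901337.
Intercept c from DH-1: -173.9 + 13429.46 + 724108.07 = 737363.63.
At (409177, 4363858): z_contact = −13485.19 − 723969.88 + 737363.63 = -91.43 m.
Depth below ground = 127.3 − (-91.43) = 218.7 m.

218.7 m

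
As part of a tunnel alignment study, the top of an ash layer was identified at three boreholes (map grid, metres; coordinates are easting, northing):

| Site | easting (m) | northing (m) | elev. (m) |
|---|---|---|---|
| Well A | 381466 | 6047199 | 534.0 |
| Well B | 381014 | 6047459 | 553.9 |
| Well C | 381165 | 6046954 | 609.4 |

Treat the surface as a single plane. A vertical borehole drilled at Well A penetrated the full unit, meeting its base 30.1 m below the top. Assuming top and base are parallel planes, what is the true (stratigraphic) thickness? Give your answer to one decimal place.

29.5 m

Let the plane be z = a·easting + b·northing + c.
Well B−Well A: −452a + 260b = 19.9;  Well C−Well A: −301a − 245b = 75.4.
Solving gives a = −0.12952, b = −0.14863.
|∇z| = √(a²+b²) = 0.19715, so dip δ = arctan(0.19715) = 11.15°.
True thickness = vertical thickness × cos δ = 30.1 × cos 11.15° = 29.5 m.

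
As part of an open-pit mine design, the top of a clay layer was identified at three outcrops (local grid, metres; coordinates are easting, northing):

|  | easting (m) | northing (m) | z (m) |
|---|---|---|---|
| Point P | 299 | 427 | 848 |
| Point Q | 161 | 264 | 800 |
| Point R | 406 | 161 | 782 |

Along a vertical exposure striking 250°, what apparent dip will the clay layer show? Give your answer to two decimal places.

7.12°

Two edge vectors: Point P→Point Q = (-138, -163, -48), Point P→Point R = (107, -266, -66).
Normal n = (Point P→Point Q) × (Point P→Point R) = (-2010, -14244, 54149).
So ∂z/∂easting = −n_x/n_z = 0.03712 and ∂z/∂northing = −n_y/n_z = 0.26305.
Unit vector along 250° is (sin 250°, cos 250°) = (-0.9397, -0.3420).
Slope in that direction = a·(-0.9397) + b·(-0.3420) = −0.12485.
Apparent dip = arctan|0.12485| = 7.12° (true dip is 14.9°, so apparent ≤ true as expected).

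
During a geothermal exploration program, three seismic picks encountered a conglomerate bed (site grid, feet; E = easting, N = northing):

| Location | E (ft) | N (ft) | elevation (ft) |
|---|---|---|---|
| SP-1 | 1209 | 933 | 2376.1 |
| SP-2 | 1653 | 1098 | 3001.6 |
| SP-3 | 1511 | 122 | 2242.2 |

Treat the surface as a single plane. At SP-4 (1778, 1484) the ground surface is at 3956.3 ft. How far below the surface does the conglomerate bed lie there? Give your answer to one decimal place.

572.9 ft

Let the plane be z = a·E + b·N + c.
SP-2−SP-1: 444a + 165b = 625.5;  SP-3−SP-1: 302a − 811b = −133.9.
Solving gives a = 1.183631, b = 0.605865.
Then c = 2376.1 − a·1209 − b·933 = 379.82.
At (1778, 1484): z_contact = 2104.50 + 899.10 + 379.82 = 3383.42 ft.
Depth below ground = 3956.3 − 3383.42 = 572.9 ft.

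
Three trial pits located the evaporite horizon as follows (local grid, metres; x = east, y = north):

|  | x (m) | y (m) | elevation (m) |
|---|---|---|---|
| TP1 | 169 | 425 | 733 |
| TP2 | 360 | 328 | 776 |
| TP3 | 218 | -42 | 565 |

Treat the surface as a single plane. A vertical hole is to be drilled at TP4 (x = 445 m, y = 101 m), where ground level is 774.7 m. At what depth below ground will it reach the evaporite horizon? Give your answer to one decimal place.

54.0 m

Let the plane be z = a·x + b·y + c.
TP2−TP1: 191a − 97b = 43;  TP3−TP1: 49a − 467b = −168.
Solving gives a = 0.43078, b = 0.40494.
Then c = 733 − a·169 − b·425 = 488.10.
At (445, 101): z_contact = 191.70 + 40.90 + 488.10 = 720.69 m.
Depth below ground = 774.7 − 720.69 = 54.0 m.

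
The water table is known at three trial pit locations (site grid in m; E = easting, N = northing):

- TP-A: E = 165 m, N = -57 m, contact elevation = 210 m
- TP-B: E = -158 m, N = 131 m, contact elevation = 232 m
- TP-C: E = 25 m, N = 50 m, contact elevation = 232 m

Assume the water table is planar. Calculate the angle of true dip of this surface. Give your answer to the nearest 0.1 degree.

28.1°

Two edge vectors: TP-A→TP-B = (-323, 188, 22), TP-A→TP-C = (-140, 107, 22).
Normal n = (TP-A→TP-B) × (TP-A→TP-C) = (1782, 4026, -8241).
So ∂z/∂E = −n_x/n_z = 0.21624 and ∂z/∂N = −n_y/n_z = 0.48853.
Gradient magnitude |∇z| = √(a² + b²) = √(0.04676 + 0.23866) = 0.53425.
True dip = arctan(0.53425) = 28.1°, dipping toward SSW (azimuth ≈ 204°).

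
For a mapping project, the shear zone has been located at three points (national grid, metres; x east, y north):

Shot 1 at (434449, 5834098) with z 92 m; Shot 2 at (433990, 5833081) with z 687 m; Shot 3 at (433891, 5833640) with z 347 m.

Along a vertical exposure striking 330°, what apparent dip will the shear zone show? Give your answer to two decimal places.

28.35°

Let the plane be z = a·x + b·y + c.
Shot 2−Shot 1: −459a − 1017b = 595;  Shot 3−Shot 1: −558a − 458b = 255.
Solving gives a = 0.03688, b = −0.60170.
Unit vector along 330° is (sin 330°, cos 330°) = (-0.5000, 0.8660).
Slope in that direction = a·(-0.5000) + b·(0.8660) = −0.53952.
Apparent dip = arctan|0.53952| = 28.35° (true dip is 31.1°, so apparent ≤ true as expected).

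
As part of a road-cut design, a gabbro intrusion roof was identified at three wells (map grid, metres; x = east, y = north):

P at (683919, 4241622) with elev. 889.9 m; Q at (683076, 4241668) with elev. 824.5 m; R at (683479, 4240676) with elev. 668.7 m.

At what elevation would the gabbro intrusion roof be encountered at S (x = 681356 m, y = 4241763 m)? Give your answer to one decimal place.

691.3 m

Two edge vectors: P→Q = (-843, 46, -65.4), P→R = (-440, -946, -221.2).
Normal n = (P→Q) × (P→R) = (-72043.6, -157695.6, 817718).
So ∂z/∂x = −n_x/n_z = 0.088103234 and ∂z/∂y = −n_y/n_z = 0.192848390.
Intercept c from P: 889.9 − 60255.48 − 817989.97 = −877355.55.
At (681356, 4241763): z = 60029.7 + 818017.2 − 877355.55 = 691.3 m.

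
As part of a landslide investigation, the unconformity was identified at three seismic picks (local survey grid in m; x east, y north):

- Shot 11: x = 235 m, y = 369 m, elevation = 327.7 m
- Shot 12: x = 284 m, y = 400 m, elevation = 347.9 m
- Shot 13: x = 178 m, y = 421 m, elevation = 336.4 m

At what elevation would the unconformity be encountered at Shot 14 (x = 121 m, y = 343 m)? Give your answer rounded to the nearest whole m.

Two edge vectors: Shot 11→Shot 12 = (49, 31, 20.2), Shot 11→Shot 13 = (-57, 52, 8.7).
Normal n = (Shot 11→Shot 12) × (Shot 11→Shot 13) = (-780.7, -1577.7, 4315).
So ∂z/∂x = −n_x/n_z = 0.18093 and ∂z/∂y = −n_y/n_z = 0.36563.
Intercept c from Shot 11: 327.7 − 42.52 − 134.92 = 150.26.
At (121, 343): z = 21.9 + 125.4 + 150.26 = 297.6 m.

298 m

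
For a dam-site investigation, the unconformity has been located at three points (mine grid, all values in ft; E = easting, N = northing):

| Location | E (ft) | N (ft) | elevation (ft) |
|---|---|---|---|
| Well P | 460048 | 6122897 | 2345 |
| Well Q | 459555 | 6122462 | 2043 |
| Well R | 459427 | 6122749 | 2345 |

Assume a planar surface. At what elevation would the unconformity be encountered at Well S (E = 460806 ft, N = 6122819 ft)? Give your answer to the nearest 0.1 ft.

Let the plane be z = a·E + b·N + c.
Well Q−Well P: −493a − 435b = −302;  Well R−Well P: −621a − 148b = 0.
Solving gives a = −0.226686480, b = 0.951164218.
Then c = 2345 − a·460048 − b·6122897 = −5717248.87.
At (460806, 6122819): z = −104458.5 + 5823806.3 − 5717248.87 = 2099.0 ft.

2099.0 ft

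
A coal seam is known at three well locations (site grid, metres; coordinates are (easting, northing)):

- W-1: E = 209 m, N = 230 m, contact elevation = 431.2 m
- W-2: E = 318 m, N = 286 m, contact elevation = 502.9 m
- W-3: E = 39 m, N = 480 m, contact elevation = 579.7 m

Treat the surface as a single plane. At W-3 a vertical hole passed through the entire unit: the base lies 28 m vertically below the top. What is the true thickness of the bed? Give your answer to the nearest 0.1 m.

Let the plane be z = a·E + b·N + c.
W-2−W-1: 109a + 56b = 71.7;  W-3−W-1: −170a + 250b = 148.5.
Solving gives a = 0.26133, b = 0.77170.
|∇z| = √(a²+b²) = 0.81475, so dip δ = arctan(0.81475) = 39.17°.
True thickness = vertical thickness × cos δ = 28 × cos 39.17° = 21.7 m.

21.7 m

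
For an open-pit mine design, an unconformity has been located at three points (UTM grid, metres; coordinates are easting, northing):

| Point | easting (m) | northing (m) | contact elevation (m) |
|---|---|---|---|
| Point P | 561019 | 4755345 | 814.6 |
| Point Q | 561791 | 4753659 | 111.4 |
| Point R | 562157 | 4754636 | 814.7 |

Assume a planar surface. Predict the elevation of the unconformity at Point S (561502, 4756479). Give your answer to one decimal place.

Two edge vectors: Point P→Point Q = (772, -1686, -703.2), Point P→Point R = (1138, -709, 0.1).
Normal n = (Point P→Point Q) × (Point P→Point R) = (-498737.4, -800318.8, 1371320).
So ∂z/∂easting = −n_x/n_z = 0.363691480 and ∂z/∂northing = −n_y/n_z = 0.583611994.
Intercept c from Point P: 814.6 − 204037.83 − 2775276.38 = −2978499.61.
At (561502, 4756479): z = 204213.5 + 2775938.2 − 2978499.61 = 1652.1 m.

1652.1 m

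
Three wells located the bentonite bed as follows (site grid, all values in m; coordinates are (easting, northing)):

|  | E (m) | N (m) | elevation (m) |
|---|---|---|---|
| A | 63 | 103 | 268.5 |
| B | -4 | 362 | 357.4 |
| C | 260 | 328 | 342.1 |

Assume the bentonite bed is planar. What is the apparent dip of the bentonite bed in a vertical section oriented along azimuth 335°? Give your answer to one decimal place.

Two edge vectors: A→B = (-67, 259, 88.9), A→C = (197, 225, 73.6).
Normal n = (A→B) × (A→C) = (-940.1, 22444.5, -66098).
So ∂z/∂E = −n_x/n_z = −0.01422 and ∂z/∂N = −n_y/n_z = 0.33956.
Unit vector along 335° is (sin 335°, cos 335°) = (-0.4226, 0.9063).
Slope in that direction = a·(-0.4226) + b·(0.9063) = 0.31376.
Apparent dip = arctan|0.31376| = 17.4° (true dip is 18.8°, so apparent ≤ true as expected).

17.4°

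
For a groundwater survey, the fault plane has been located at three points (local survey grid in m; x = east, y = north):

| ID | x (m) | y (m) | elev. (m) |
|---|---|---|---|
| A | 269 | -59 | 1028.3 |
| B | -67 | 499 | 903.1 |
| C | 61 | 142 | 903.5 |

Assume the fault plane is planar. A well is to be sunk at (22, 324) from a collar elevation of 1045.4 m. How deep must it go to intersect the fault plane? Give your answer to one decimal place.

118.0 m

Two edge vectors: A→B = (-336, 558, -125.2), A→C = (-208, 201, -124.8).
Normal n = (A→B) × (A→C) = (-44473.2, -15891.2, 48528).
So ∂z/∂x = −n_x/n_z = 0.91644 and ∂z/∂y = −n_y/n_z = 0.32746.
Intercept c from A: 1028.3 − 246.52 + 19.32 = 801.10.
At (22, 324): z_contact = 20.16 + 106.10 + 801.10 = 927.36 m.
Depth below ground = 1045.4 − 927.36 = 118.0 m.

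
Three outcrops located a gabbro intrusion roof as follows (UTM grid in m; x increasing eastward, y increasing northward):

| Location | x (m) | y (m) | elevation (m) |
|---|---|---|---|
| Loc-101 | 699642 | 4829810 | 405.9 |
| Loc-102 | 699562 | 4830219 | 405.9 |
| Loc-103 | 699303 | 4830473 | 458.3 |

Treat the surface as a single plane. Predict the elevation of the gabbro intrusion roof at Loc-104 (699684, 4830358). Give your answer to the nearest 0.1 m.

368.6 m

Let the plane be z = a·x + b·y + c.
Loc-102−Loc-101: −80a + 409b = 0;  Loc-103−Loc-101: −339a + 663b = 52.4.
Solving gives a = −0.250336989, b = −0.048965670.
Then c = 405.9 − a·699642 − b·4829810 = 412047.06.
At (699684, 4830358): z = −175156.8 − 236521.7 + 412047.06 = 368.6 m.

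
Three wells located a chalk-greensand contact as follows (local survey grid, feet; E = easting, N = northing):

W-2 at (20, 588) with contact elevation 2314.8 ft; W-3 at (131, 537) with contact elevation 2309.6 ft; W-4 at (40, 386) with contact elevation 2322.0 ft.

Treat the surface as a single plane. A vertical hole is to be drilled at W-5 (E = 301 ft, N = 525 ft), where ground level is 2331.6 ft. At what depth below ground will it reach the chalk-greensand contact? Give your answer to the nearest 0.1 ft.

32.8 ft

Two edge vectors: W-2→W-3 = (111, -51, -5.2), W-2→W-4 = (20, -202, 7.2).
Normal n = (W-2→W-3) × (W-2→W-4) = (-1417.6, -903.2, -21402).
So ∂z/∂E = −n_x/n_z = −0.06624 and ∂z/∂N = −n_y/n_z = −0.04220.
Intercept c from W-2: 2314.8 + 1.32 + 24.81 = 2340.94.
At (301, 525): z_contact = −19.94 − 22.16 + 2340.94 = 2298.85 ft.
Depth below ground = 2331.6 − 2298.85 = 32.8 ft.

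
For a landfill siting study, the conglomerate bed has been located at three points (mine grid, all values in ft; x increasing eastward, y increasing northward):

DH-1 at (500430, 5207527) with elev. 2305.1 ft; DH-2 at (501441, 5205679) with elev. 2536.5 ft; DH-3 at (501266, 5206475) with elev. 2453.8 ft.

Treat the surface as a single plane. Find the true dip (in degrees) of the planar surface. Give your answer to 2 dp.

Let the plane be z = a·x + b·y + c.
DH-2−DH-1: 1011a − 1848b = 231.4;  DH-3−DH-1: 836a − 1052b = 148.7.
Solving gives a = 0.06516, b = −0.08957.
Gradient magnitude |∇z| = √(a² + b²) = √(0.00425 + 0.00802) = 0.11076.
True dip = arctan(0.11076) = 6.32°, dipping toward NW (azimuth ≈ 324°).

6.32°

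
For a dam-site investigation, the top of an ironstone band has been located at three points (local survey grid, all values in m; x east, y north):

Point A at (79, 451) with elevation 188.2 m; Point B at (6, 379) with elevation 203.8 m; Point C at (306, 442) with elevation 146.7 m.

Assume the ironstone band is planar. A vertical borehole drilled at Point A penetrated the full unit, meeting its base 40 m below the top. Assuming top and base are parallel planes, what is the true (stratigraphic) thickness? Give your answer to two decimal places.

Let the plane be z = a·x + b·y + c.
Point B−Point A: −73a − 72b = 15.6;  Point C−Point A: 227a − 9b = −41.5.
Solving gives a = −0.18401, b = −0.03010.
|∇z| = √(a²+b²) = 0.18646, so dip δ = arctan(0.18646) = 10.56°.
True thickness = vertical thickness × cos δ = 40 × cos 10.56° = 39.32 m.

39.32 m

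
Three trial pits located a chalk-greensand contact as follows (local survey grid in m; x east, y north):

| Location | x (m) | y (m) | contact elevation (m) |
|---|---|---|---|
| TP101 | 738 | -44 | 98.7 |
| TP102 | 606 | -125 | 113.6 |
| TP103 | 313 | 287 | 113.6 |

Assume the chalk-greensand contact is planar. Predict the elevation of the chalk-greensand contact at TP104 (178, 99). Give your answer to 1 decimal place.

134.7 m

Let the plane be z = a·x + b·y + c.
TP102−TP101: −132a − 81b = 14.9;  TP103−TP101: −425a + 331b = 14.9.
Solving gives a = −0.07858, b = −0.05589.
Then c = 98.7 − a·738 − b·-44 = 154.24.
At (178, 99): z = −14.0 − 5.5 + 154.24 = 134.7 m.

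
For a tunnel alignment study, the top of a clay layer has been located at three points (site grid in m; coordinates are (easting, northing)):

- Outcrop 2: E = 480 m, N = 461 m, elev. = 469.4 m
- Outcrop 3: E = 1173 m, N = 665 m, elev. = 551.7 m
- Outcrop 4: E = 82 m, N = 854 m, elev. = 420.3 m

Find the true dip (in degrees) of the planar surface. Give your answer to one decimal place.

Let the plane be z = a·E + b·N + c.
Outcrop 3−Outcrop 2: 693a + 204b = 82.3;  Outcrop 4−Outcrop 2: −398a + 393b = −49.1.
Solving gives a = 0.11982, b = −0.00359.
Gradient magnitude |∇z| = √(a² + b²) = √(0.01436 + 0.00001) = 0.11987.
True dip = arctan(0.11987) = 6.8°, dipping toward W (azimuth ≈ 272°).

6.8°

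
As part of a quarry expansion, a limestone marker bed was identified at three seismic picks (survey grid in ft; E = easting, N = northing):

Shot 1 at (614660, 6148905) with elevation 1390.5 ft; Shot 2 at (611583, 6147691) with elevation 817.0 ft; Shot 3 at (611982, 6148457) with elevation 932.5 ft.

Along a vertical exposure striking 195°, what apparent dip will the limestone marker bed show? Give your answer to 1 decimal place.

6.1°

Two edge vectors: Shot 1→Shot 2 = (-3077, -1214, -573.5), Shot 1→Shot 3 = (-2678, -448, -458).
Normal n = (Shot 1→Shot 2) × (Shot 1→Shot 3) = (299084, 126567, -1872596).
So ∂z/∂E = −n_x/n_z = 0.15972 and ∂z/∂N = −n_y/n_z = 0.06759.
Unit vector along 195° is (sin 195°, cos 195°) = (-0.2588, -0.9659).
Slope in that direction = a·(-0.2588) + b·(-0.9659) = −0.10662.
Apparent dip = arctan|0.10662| = 6.1° (true dip is 9.8°, so apparent ≤ true as expected).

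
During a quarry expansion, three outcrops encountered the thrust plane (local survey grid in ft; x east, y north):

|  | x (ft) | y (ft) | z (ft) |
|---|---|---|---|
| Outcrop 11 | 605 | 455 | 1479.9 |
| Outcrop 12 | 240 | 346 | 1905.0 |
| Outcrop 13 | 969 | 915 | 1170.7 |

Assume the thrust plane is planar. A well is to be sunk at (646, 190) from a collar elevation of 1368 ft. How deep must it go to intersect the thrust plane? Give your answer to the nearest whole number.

Let the plane be z = a·x + b·y + c.
Outcrop 12−Outcrop 11: −365a − 109b = 425.1;  Outcrop 13−Outcrop 11: 364a + 460b = −309.2.
Solving gives a = −1.26219, b = 0.32660.
Then c = 1479.9 − a·605 − b·455 = 2094.92.
At (646, 190): z_contact = −815.4 + 62.1 + 2094.92 = 1341.6 ft.
Depth below ground = 1368 − 1341.6 = 26 ft.

26 ft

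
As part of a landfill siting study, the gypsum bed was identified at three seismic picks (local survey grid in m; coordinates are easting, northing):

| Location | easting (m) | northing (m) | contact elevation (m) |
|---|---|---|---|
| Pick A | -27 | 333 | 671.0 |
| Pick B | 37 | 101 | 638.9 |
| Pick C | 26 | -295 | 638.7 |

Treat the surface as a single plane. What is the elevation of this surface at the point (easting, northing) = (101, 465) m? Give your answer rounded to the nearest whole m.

615 m

Two edge vectors: Pick A→Pick B = (64, -232, -32.1), Pick A→Pick C = (53, -628, -32.3).
Normal n = (Pick A→Pick B) × (Pick A→Pick C) = (-12665.2, 365.9, -27896).
So ∂z/∂easting = −n_x/n_z = −0.45401 and ∂z/∂northing = −n_y/n_z = 0.01312.
Intercept c from Pick A: 671 − 12.26 − 4.37 = 654.37.
At (101, 465): z = −45.9 + 6.1 + 654.37 = 614.6 m.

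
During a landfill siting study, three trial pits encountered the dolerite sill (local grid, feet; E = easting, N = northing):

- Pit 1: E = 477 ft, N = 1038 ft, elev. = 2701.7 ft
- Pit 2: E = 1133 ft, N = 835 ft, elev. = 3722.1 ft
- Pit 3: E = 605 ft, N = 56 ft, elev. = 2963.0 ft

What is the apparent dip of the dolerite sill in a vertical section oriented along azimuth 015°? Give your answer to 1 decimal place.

18.4°

Two edge vectors: Pit 1→Pit 2 = (656, -203, 1020.4), Pit 1→Pit 3 = (128, -982, 261.3).
Normal n = (Pit 1→Pit 2) × (Pit 1→Pit 3) = (948988.9, -40801.6, -618208).
So ∂z/∂E = −n_x/n_z = 1.53506 and ∂z/∂N = −n_y/n_z = −0.06600.
Unit vector along 015° is (sin 15°, cos 15°) = (0.2588, 0.9659).
Slope in that direction = a·(0.2588) + b·(0.9659) = 0.33355.
Apparent dip = arctan|0.33355| = 18.4° (true dip is 56.9°, so apparent ≤ true as expected).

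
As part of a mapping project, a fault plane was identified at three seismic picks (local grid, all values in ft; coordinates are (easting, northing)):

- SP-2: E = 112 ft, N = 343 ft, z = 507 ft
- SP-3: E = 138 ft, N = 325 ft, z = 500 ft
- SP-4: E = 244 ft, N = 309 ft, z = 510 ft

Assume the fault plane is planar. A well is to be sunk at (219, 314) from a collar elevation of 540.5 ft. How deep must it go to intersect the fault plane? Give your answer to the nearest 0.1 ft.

32.0 ft

Let the plane be z = a·E + b·N + c.
SP-3−SP-2: 26a − 18b = −7;  SP-4−SP-2: 132a − 34b = 3.
Solving gives a = 0.19571, b = 0.67158.
Then c = 507 − a·112 − b·343 = 254.73.
At (219, 314): z_contact = 42.86 + 210.88 + 254.73 = 508.47 ft.
Depth below ground = 540.5 − 508.47 = 32.0 ft.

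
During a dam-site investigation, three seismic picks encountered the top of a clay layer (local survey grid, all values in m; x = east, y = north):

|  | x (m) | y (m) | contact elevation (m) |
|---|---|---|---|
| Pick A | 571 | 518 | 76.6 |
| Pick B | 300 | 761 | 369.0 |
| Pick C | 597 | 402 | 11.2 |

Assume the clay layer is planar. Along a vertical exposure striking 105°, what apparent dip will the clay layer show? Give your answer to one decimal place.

Let the plane be z = a·x + b·y + c.
Pick B−Pick A: −271a + 243b = 292.4;  Pick C−Pick A: 26a − 116b = −65.4.
Solving gives a = −0.71766, b = 0.40294.
Unit vector along 105° is (sin 105°, cos 105°) = (0.9659, -0.2588).
Slope in that direction = a·(0.9659) + b·(-0.2588) = −0.79750.
Apparent dip = arctan|0.79750| = 38.6° (true dip is 39.5°, so apparent ≤ true as expected).

38.6°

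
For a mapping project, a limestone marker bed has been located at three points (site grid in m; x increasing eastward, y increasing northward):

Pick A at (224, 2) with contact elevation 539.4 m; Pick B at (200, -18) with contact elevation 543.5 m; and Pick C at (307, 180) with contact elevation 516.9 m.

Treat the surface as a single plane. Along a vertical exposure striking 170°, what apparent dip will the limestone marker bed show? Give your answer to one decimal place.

Two edge vectors: Pick A→Pick B = (-24, -20, 4.1), Pick A→Pick C = (83, 178, -22.5).
Normal n = (Pick A→Pick B) × (Pick A→Pick C) = (-279.8, -199.7, -2612).
So ∂z/∂x = −n_x/n_z = −0.10712 and ∂z/∂y = −n_y/n_z = −0.07645.
Unit vector along 170° is (sin 170°, cos 170°) = (0.1736, -0.9848).
Slope in that direction = a·(0.1736) + b·(-0.9848) = 0.05669.
Apparent dip = arctan|0.05669| = 3.2° (true dip is 7.5°, so apparent ≤ true as expected).

3.2°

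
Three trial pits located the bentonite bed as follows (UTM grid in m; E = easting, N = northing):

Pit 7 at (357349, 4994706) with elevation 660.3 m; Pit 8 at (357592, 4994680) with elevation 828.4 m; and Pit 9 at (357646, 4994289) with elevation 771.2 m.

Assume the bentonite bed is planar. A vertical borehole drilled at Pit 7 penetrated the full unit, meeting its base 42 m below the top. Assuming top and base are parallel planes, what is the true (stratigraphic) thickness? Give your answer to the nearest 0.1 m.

33.5 m

Two edge vectors: Pit 7→Pit 8 = (243, -26, 168.1), Pit 7→Pit 9 = (297, -417, 110.9).
Normal n = (Pit 7→Pit 8) × (Pit 7→Pit 9) = (67214.3, 22977, -93609).
So ∂z/∂E = −n_x/n_z = 0.71803 and ∂z/∂N = −n_y/n_z = 0.24546.
|∇z| = √(a²+b²) = 0.75883, so dip δ = arctan(0.75883) = 37.19°.
True thickness = vertical thickness × cos δ = 42 × cos 37.19° = 33.5 m.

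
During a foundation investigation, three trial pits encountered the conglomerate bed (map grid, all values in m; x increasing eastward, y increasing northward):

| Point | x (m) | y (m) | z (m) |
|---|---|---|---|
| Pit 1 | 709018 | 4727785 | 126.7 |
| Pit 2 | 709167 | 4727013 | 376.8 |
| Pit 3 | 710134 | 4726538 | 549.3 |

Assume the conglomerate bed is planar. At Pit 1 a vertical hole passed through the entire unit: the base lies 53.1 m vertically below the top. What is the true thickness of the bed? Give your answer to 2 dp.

Two edge vectors: Pit 1→Pit 2 = (149, -772, 250.1), Pit 1→Pit 3 = (1116, -1247, 422.6).
Normal n = (Pit 1→Pit 2) × (Pit 1→Pit 3) = (-14372.5, 216144.2, 675749).
So ∂z/∂x = −n_x/n_z = 0.02127 and ∂z/∂y = −n_y/n_z = −0.31986.
|∇z| = √(a²+b²) = 0.32057, so dip δ = arctan(0.32057) = 17.77°.
True thickness = vertical thickness × cos δ = 53.1 × cos 17.77° = 50.57 m.

50.57 m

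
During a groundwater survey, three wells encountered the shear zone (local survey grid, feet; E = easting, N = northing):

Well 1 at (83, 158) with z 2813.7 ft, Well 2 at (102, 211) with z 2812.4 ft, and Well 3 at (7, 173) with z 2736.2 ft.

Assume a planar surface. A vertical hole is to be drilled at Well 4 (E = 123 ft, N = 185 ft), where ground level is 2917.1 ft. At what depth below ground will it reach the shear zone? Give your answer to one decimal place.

75.3 ft

Two edge vectors: Well 1→Well 2 = (19, 53, -1.3), Well 1→Well 3 = (-76, 15, -77.5).
Normal n = (Well 1→Well 2) × (Well 1→Well 3) = (-4088, 1571.3, 4313).
So ∂z/∂E = −n_x/n_z = 0.94783 and ∂z/∂N = −n_y/n_z = −0.36432.
Intercept c from Well 1: 2813.7 − 78.67 + 57.56 = 2792.59.
At (123, 185): z_contact = 116.58 − 67.40 + 2792.59 = 2841.78 ft.
Depth below ground = 2917.1 − 2841.78 = 75.3 ft.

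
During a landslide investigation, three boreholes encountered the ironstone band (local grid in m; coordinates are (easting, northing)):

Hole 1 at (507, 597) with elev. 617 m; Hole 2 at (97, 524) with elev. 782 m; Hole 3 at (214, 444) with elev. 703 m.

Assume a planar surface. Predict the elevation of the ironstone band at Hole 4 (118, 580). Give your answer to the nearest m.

Two edge vectors: Hole 1→Hole 2 = (-410, -73, 165), Hole 1→Hole 3 = (-293, -153, 86).
Normal n = (Hole 1→Hole 2) × (Hole 1→Hole 3) = (18967, -13085, 41341).
So ∂z/∂E = −n_x/n_z = −0.45879 and ∂z/∂N = −n_y/n_z = 0.31651.
Intercept c from Hole 1: 617 + 232.61 − 188.96 = 660.65.
At (118, 580): z = −54.1 + 183.6 + 660.65 = 790.1 m.

790 m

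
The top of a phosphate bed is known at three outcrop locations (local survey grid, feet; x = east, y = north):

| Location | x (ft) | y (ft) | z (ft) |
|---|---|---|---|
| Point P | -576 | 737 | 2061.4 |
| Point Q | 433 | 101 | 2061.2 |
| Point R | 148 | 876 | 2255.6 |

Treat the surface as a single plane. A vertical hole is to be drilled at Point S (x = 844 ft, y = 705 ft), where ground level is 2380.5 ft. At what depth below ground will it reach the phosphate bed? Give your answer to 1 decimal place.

Two edge vectors: Point P→Point Q = (1009, -636, -0.2), Point P→Point R = (724, 139, 194.2).
Normal n = (Point P→Point Q) × (Point P→Point R) = (-123483.4, -196092.6, 600715).
So ∂z/∂x = −n_x/n_z = 0.20556 and ∂z/∂y = −n_y/n_z = 0.32643.
Intercept c from Point P: 2061.4 + 118.40 − 240.58 = 1939.22.
At (844, 705): z_contact = 173.49 + 230.13 + 1939.22 = 2342.85 ft.
Depth below ground = 2380.5 − 2342.85 = 37.6 ft.

37.6 ft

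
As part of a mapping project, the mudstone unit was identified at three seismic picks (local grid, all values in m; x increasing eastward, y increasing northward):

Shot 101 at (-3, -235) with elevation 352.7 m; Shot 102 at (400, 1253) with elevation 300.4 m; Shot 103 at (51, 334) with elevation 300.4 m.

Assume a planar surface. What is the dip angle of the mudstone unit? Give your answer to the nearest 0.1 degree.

19.0°

Two edge vectors: Shot 101→Shot 102 = (403, 1488, -52.3), Shot 101→Shot 103 = (54, 569, -52.3).
Normal n = (Shot 101→Shot 102) × (Shot 101→Shot 103) = (-48063.7, 18252.7, 148955).
So ∂z/∂x = −n_x/n_z = 0.32267 and ∂z/∂y = −n_y/n_z = −0.12254.
Gradient magnitude |∇z| = √(a² + b²) = √(0.10412 + 0.01502) = 0.34516.
True dip = arctan(0.34516) = 19.0°, dipping toward WNW (azimuth ≈ 291°).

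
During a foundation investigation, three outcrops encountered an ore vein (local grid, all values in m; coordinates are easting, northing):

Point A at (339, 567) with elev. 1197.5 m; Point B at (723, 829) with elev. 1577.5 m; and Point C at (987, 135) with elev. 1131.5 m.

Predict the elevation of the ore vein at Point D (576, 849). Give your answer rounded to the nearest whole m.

Let the plane be z = a·easting + b·northing + c.
Point B−Point A: 384a + 262b = 380;  Point C−Point A: 648a − 432b = −66.
Solving gives a = 0.43754, b = 0.80909.
Then c = 1197.5 − a·339 − b·567 = 590.42.
At (576, 849): z = 252.0 + 686.9 + 590.42 = 1529.4 m.

1529 m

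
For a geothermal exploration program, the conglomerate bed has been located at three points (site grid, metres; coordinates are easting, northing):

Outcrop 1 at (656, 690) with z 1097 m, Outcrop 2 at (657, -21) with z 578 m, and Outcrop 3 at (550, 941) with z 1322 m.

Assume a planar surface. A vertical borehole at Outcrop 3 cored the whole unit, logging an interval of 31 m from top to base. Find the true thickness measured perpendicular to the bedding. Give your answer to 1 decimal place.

23.9 m

Let the plane be z = a·easting + b·northing + c.
Outcrop 2−Outcrop 1: 1a − 711b = −519;  Outcrop 3−Outcrop 1: −106a + 251b = 225.
Solving gives a = −0.39547, b = 0.72940.
|∇z| = √(a²+b²) = 0.82971, so dip δ = arctan(0.82971) = 39.68°.
True thickness = vertical thickness × cos δ = 31 × cos 39.68° = 23.9 m.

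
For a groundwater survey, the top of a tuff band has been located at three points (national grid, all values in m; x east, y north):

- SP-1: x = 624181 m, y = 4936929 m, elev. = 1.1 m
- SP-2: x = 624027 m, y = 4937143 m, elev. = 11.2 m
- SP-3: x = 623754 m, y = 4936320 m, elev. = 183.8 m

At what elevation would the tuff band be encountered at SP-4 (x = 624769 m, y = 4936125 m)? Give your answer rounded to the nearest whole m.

Let the plane be z = a·x + b·y + c.
SP-2−SP-1: −154a + 214b = 10.1;  SP-3−SP-1: −427a − 609b = 182.7.
Solving gives a = −0.24437094, b = −0.12865946.
Then c = 1.1 − a·624181 − b·4936929 = 787715.41.
At (624769, 4936125): z = −152675.4 − 635079.2 + 787715.41 = -39.1 m.

-39 m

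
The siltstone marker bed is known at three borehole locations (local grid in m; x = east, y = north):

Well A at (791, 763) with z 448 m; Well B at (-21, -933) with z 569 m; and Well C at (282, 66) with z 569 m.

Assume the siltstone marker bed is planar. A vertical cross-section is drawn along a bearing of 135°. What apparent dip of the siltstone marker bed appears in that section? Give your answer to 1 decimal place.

20.5°

Two edge vectors: Well A→Well B = (-812, -1696, 121), Well A→Well C = (-509, -697, 121).
Normal n = (Well A→Well B) × (Well A→Well C) = (-120879, 36663, -297300).
So ∂z/∂x = −n_x/n_z = −0.40659 and ∂z/∂y = −n_y/n_z = 0.12332.
Unit vector along 135° is (sin 135°, cos 135°) = (0.7071, -0.7071).
Slope in that direction = a·(0.7071) + b·(-0.7071) = −0.37470.
Apparent dip = arctan|0.37470| = 20.5° (true dip is 23.0°, so apparent ≤ true as expected).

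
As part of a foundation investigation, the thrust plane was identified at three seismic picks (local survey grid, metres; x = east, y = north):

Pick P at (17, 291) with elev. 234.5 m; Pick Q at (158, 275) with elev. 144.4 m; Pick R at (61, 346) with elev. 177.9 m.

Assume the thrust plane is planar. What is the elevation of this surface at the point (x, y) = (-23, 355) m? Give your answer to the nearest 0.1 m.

231.8 m

Let the plane be z = a·x + b·y + c.
Pick Q−Pick P: 141a − 16b = −90.1;  Pick R−Pick P: 44a + 55b = −56.6.
Solving gives a = −0.69288, b = −0.47478.
Then c = 234.5 − a·17 − b·291 = 384.44.
At (-23, 355): z = 15.9 − 168.5 + 384.44 = 231.8 m.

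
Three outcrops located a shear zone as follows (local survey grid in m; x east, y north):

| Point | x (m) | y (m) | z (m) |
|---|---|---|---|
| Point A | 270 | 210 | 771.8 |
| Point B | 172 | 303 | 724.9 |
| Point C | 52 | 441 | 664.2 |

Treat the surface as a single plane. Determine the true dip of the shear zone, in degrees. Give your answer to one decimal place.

20.6°

Let the plane be z = a·x + b·y + c.
Point B−Point A: −98a + 93b = −46.9;  Point C−Point A: −218a + 231b = −107.6.
Solving gives a = 0.34987, b = −0.13562.
Gradient magnitude |∇z| = √(a² + b²) = √(0.12241 + 0.01839) = 0.37524.
True dip = arctan(0.37524) = 20.6°, dipping toward WNW (azimuth ≈ 291°).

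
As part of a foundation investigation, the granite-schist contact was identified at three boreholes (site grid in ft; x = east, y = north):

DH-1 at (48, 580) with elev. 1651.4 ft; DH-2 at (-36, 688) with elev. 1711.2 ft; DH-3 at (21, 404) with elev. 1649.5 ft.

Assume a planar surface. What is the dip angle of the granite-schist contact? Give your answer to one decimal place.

Two edge vectors: DH-1→DH-2 = (-84, 108, 59.8), DH-1→DH-3 = (-27, -176, -1.9).
Normal n = (DH-1→DH-2) × (DH-1→DH-3) = (10319.6, -1774.2, 17700).
So ∂z/∂x = −n_x/n_z = −0.58303 and ∂z/∂y = −n_y/n_z = 0.10024.
Gradient magnitude |∇z| = √(a² + b²) = √(0.33992 + 0.01005) = 0.59158.
True dip = arctan(0.59158) = 30.6°, dipping toward E (azimuth ≈ 100°).

30.6°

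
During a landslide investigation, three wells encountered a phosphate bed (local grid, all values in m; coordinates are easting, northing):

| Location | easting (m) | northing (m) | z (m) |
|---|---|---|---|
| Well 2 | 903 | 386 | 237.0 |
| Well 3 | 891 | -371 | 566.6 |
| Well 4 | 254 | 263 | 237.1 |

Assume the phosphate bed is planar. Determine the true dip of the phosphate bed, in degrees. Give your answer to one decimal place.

24.0°

Two edge vectors: Well 2→Well 3 = (-12, -757, 329.6), Well 2→Well 4 = (-649, -123, 0.1).
Normal n = (Well 2→Well 3) × (Well 2→Well 4) = (40465.1, -213909.2, -489817).
So ∂z/∂easting = −n_x/n_z = 0.08261 and ∂z/∂northing = −n_y/n_z = −0.43671.
Gradient magnitude |∇z| = √(a² + b²) = √(0.00682 + 0.19072) = 0.44446.
True dip = arctan(0.44446) = 24.0°, dipping toward N (azimuth ≈ 349°).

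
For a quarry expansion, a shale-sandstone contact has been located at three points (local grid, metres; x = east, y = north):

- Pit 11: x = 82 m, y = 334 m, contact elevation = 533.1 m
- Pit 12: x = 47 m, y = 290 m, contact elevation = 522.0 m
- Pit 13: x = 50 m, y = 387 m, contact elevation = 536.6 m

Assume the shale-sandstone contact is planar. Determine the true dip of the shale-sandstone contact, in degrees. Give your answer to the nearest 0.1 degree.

Two edge vectors: Pit 11→Pit 12 = (-35, -44, -11.1), Pit 11→Pit 13 = (-32, 53, 3.5).
Normal n = (Pit 11→Pit 12) × (Pit 11→Pit 13) = (434.3, 477.7, -3263).
So ∂z/∂x = −n_x/n_z = 0.13310 and ∂z/∂y = −n_y/n_z = 0.14640.
Gradient magnitude |∇z| = √(a² + b²) = √(0.01772 + 0.02143) = 0.19786.
True dip = arctan(0.19786) = 11.2°, dipping toward SW (azimuth ≈ 222°).

11.2°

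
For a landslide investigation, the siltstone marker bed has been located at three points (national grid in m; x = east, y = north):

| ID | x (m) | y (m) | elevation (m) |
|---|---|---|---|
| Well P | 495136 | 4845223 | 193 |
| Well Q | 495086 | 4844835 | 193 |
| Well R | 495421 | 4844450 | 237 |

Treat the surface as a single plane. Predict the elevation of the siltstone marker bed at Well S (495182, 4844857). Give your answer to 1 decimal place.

203.7 m

Two edge vectors: Well P→Well Q = (-50, -388, 0), Well P→Well R = (285, -773, 44).
Normal n = (Well P→Well Q) × (Well P→Well R) = (-17072, 2200, 149230).
So ∂z/∂x = −n_x/n_z = 0.114400590 and ∂z/∂y = −n_y/n_z = −0.014742344.
Intercept c from Well P: 193 − 56643.85 + 71429.94 = 14979.09.
At (495182, 4844857): z = 56649.1 − 71424.5 + 14979.09 = 203.7 m.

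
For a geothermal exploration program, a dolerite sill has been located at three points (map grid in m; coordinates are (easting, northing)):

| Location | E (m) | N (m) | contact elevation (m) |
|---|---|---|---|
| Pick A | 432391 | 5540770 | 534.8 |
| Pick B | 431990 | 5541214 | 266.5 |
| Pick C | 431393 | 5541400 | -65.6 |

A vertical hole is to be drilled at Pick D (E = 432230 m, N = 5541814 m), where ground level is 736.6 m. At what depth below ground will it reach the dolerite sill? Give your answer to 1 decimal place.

432.2 m

Let the plane be z = a·E + b·N + c.
Pick B−Pick A: −401a + 444b = −268.3;  Pick C−Pick A: −998a + 630b = −600.4.
Solving gives a = 0.512114531, b = −0.141761426.
Then c = 534.8 − a·432391 − b·5540770 = 564568.54.
At (432230, 5541814): z_contact = 221351.26 − 785615.46 + 564568.54 = 304.35 m.
Depth below ground = 736.6 − 304.35 = 432.2 m.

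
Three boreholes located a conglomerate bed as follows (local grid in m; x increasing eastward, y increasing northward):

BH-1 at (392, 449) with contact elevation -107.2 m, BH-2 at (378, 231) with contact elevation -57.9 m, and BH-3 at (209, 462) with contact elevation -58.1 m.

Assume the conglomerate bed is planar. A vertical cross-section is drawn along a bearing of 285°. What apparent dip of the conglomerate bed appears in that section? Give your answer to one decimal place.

Two edge vectors: BH-1→BH-2 = (-14, -218, 49.3), BH-1→BH-3 = (-183, 13, 49.1).
Normal n = (BH-1→BH-2) × (BH-1→BH-3) = (-11344.7, -8334.5, -40076).
So ∂z/∂x = −n_x/n_z = −0.28308 and ∂z/∂y = −n_y/n_z = −0.20797.
Unit vector along 285° is (sin 285°, cos 285°) = (-0.9659, 0.2588).
Slope in that direction = a·(-0.9659) + b·(0.2588) = 0.21961.
Apparent dip = arctan|0.21961| = 12.4° (true dip is 19.4°, so apparent ≤ true as expected).

12.4°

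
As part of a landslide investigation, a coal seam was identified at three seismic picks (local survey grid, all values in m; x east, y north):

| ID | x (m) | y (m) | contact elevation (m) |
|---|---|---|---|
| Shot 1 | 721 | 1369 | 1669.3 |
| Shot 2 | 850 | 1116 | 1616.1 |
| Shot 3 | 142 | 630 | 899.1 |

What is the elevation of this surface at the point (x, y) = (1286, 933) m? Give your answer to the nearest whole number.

1798 m

Two edge vectors: Shot 1→Shot 2 = (129, -253, -53.2), Shot 1→Shot 3 = (-579, -739, -770.2).
Normal n = (Shot 1→Shot 2) × (Shot 1→Shot 3) = (155545.8, 130158.6, -241818).
So ∂z/∂x = −n_x/n_z = 0.64323 and ∂z/∂y = −n_y/n_z = 0.53825.
Intercept c from Shot 1: 1669.3 − 463.77 − 736.86 = 468.66.
At (1286, 933): z = 827.2 + 502.2 + 468.66 = 1798.1 m.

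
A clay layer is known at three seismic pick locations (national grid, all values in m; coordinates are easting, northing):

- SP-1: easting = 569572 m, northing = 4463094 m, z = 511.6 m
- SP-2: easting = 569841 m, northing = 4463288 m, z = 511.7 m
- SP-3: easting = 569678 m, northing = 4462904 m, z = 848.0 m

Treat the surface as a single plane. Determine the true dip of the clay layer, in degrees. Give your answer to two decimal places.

Let the plane be z = a·easting + b·northing + c.
SP-2−SP-1: 269a + 194b = 0.1;  SP-3−SP-1: 106a − 190b = 336.4.
Solving gives a = 0.91080, b = −1.26240.
Gradient magnitude |∇z| = √(a² + b²) = √(0.82955 + 1.59364) = 1.55666.
True dip = arctan(1.55666) = 57.28°, dipping toward NW (azimuth ≈ 324°).

57.28°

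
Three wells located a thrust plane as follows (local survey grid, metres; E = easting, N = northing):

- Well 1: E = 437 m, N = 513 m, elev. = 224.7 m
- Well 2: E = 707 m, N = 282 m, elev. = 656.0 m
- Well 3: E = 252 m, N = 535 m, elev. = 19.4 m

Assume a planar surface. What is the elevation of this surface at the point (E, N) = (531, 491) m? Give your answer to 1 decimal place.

336.2 m

Let the plane be z = a·E + b·N + c.
Well 2−Well 1: 270a − 231b = 431.3;  Well 3−Well 1: −185a + 22b = −205.3.
Solving gives a = 1.03100, b = −0.66203.
Then c = 224.7 − a·437 − b·513 = 113.78.
At (531, 491): z = 547.5 − 325.1 + 113.78 = 336.2 m.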